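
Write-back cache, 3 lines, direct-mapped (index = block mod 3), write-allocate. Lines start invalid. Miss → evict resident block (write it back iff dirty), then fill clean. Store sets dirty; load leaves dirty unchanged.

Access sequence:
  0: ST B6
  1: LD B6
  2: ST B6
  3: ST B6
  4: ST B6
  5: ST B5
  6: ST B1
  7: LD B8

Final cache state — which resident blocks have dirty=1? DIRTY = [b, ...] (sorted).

0: W B6 -> L0 miss  d=D]
1: R B6 -> L0 hit  d=D]
2: W B6 -> L0 hit  d=D]
3: W B6 -> L0 hit  d=D]
4: W B6 -> L0 hit  d=D]
5: W B5 -> L2 miss  d=D]
6: W B1 -> L1 miss  d=D]
7: R B8 -> L2 miss wb->B5  d=-]

DIRTY = [1, 6]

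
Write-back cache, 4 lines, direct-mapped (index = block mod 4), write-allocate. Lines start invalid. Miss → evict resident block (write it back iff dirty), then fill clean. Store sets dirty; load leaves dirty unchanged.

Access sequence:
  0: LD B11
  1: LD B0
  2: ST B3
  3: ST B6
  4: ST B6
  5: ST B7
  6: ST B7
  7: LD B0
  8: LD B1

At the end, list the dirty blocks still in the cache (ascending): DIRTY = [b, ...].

  0 | R B11 → L3 miss [-]
  1 | R B0 → L0 miss [-]
  2 | W B3 → L3 miss [D]
  3 | W B6 → L2 miss [D]
  4 | W B6 → L2 hit [D]
  5 | W B7 → L3 miss wb→B3 [D]
  6 | W B7 → L3 hit [D]
  7 | R B0 → L0 hit [-]
  8 | R B1 → L1 miss [-]

DIRTY = [6, 7]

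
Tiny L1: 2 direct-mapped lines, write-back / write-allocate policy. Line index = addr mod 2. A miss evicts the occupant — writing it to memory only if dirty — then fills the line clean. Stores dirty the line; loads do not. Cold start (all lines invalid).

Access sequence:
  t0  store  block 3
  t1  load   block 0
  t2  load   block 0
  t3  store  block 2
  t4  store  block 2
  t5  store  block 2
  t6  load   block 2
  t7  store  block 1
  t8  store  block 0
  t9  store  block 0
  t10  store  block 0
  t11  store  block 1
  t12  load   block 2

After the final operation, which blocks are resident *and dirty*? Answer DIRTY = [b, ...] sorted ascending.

0: W B3 → L1 miss [D]
1: R B0 → L0 miss [-]
2: R B0 → L0 hit [-]
3: W B2 → L0 miss [D]
4: W B2 → L0 hit [D]
5: W B2 → L0 hit [D]
6: R B2 → L0 hit [D]
7: W B1 → L1 miss wb→B3 [D]
8: W B0 → L0 miss wb→B2 [D]
9: W B0 → L0 hit [D]
10: W B0 → L0 hit [D]
11: W B1 → L1 hit [D]
12: R B2 → L0 miss wb→B0 [-]

DIRTY = [1]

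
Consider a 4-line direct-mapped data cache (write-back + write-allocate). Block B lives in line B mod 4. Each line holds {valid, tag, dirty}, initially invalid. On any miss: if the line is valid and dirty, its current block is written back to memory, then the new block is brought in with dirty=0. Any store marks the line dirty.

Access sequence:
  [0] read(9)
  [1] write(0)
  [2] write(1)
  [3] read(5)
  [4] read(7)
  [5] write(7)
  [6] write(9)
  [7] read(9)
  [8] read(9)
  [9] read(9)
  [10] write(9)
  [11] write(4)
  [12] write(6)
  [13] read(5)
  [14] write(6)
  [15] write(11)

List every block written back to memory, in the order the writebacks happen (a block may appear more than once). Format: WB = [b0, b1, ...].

  0 | R B9 → L1 miss [-]
  1 | W B0 → L0 miss [D]
  2 | W B1 → L1 miss [D]
  3 | R B5 → L1 miss wb→B1 [-]
  4 | R B7 → L3 miss [-]
  5 | W B7 → L3 hit [D]
  6 | W B9 → L1 miss [D]
  7 | R B9 → L1 hit [D]
  8 | R B9 → L1 hit [D]
  9 | R B9 → L1 hit [D]
  10 | W B9 → L1 hit [D]
  11 | W B4 → L0 miss wb→B0 [D]
  12 | W B6 → L2 miss [D]
  13 | R B5 → L1 miss wb→B9 [-]
  14 | W B6 → L2 hit [D]
  15 | W B11 → L3 miss wb→B7 [D]

WB = [1, 0, 9, 7]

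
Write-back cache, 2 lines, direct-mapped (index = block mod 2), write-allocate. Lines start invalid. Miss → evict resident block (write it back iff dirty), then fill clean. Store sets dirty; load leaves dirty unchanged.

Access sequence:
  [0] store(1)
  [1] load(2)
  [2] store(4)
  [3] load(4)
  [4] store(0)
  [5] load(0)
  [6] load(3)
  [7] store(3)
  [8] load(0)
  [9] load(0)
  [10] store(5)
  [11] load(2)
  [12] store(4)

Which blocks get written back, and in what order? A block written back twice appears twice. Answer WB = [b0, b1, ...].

WB = [4, 1, 3, 0]

0: W B1 -> L1 miss  d=D]
1: R B2 -> L0 miss  d=-]
2: W B4 -> L0 miss  d=D]
3: R B4 -> L0 hit  d=D]
4: W B0 -> L0 miss wb->B4  d=D]
5: R B0 -> L0 hit  d=D]
6: R B3 -> L1 miss wb->B1  d=-]
7: W B3 -> L1 hit  d=D]
8: R B0 -> L0 hit  d=D]
9: R B0 -> L0 hit  d=D]
10: W B5 -> L1 miss wb->B3  d=D]
11: R B2 -> L0 miss wb->B0  d=-]
12: W B4 -> L0 miss  d=D]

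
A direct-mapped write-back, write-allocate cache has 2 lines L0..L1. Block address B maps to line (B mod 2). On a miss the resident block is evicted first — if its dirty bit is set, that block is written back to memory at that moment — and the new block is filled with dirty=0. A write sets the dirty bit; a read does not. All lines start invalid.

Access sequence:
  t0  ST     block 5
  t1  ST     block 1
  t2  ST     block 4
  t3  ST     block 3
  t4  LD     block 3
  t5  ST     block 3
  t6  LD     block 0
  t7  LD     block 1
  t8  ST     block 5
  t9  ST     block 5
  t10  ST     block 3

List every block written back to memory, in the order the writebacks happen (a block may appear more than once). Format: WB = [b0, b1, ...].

WB = [5, 1, 4, 3, 5]

0: W B5 → L1 miss [D]
1: W B1 → L1 miss wb→B5 [D]
2: W B4 → L0 miss [D]
3: W B3 → L1 miss wb→B1 [D]
4: R B3 → L1 hit [D]
5: W B3 → L1 hit [D]
6: R B0 → L0 miss wb→B4 [-]
7: R B1 → L1 miss wb→B3 [-]
8: W B5 → L1 miss [D]
9: W B5 → L1 hit [D]
10: W B3 → L1 miss wb→B5 [D]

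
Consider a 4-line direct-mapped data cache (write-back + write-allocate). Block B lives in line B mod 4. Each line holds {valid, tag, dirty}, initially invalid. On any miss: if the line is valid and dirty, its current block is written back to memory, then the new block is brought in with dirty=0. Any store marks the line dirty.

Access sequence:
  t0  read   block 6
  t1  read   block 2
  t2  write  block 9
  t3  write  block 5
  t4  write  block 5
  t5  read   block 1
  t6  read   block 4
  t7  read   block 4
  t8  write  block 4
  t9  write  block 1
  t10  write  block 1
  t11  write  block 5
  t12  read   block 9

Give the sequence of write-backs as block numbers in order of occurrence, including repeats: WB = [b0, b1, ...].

WB = [9, 5, 1, 5]

0: R B6 -> L2 miss  d=-]
1: R B2 -> L2 miss  d=-]
2: W B9 -> L1 miss  d=D]
3: W B5 -> L1 miss wb->B9  d=D]
4: W B5 -> L1 hit  d=D]
5: R B1 -> L1 miss wb->B5  d=-]
6: R B4 -> L0 miss  d=-]
7: R B4 -> L0 hit  d=-]
8: W B4 -> L0 hit  d=D]
9: W B1 -> L1 hit  d=D]
10: W B1 -> L1 hit  d=D]
11: W B5 -> L1 miss wb->B1  d=D]
12: R B9 -> L1 miss wb->B5  d=-]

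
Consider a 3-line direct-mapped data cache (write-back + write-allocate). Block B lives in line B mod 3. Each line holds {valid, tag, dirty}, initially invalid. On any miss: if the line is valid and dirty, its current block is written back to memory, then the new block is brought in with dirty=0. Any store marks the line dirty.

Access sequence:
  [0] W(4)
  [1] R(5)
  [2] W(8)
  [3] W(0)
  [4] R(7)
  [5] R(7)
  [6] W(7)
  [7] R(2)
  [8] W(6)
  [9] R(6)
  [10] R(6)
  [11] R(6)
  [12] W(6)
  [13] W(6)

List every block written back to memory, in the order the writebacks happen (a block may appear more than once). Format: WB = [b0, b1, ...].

WB = [4, 8, 0]

  0 | W B4 → L1 miss [D]
  1 | R B5 → L2 miss [-]
  2 | W B8 → L2 miss [D]
  3 | W B0 → L0 miss [D]
  4 | R B7 → L1 miss wb→B4 [-]
  5 | R B7 → L1 hit [-]
  6 | W B7 → L1 hit [D]
  7 | R B2 → L2 miss wb→B8 [-]
  8 | W B6 → L0 miss wb→B0 [D]
  9 | R B6 → L0 hit [D]
  10 | R B6 → L0 hit [D]
  11 | R B6 → L0 hit [D]
  12 | W B6 → L0 hit [D]
  13 | W B6 → L0 hit [D]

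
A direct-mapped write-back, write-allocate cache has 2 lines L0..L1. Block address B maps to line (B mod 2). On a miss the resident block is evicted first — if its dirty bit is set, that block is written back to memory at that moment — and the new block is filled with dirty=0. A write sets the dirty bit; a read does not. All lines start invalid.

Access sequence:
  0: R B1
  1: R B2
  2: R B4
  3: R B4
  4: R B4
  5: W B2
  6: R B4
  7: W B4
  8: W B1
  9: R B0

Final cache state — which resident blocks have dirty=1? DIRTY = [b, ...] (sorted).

0: R B1 → L1 miss [-]
1: R B2 → L0 miss [-]
2: R B4 → L0 miss [-]
3: R B4 → L0 hit [-]
4: R B4 → L0 hit [-]
5: W B2 → L0 miss [D]
6: R B4 → L0 miss wb→B2 [-]
7: W B4 → L0 hit [D]
8: W B1 → L1 hit [D]
9: R B0 → L0 miss wb→B4 [-]

DIRTY = [1]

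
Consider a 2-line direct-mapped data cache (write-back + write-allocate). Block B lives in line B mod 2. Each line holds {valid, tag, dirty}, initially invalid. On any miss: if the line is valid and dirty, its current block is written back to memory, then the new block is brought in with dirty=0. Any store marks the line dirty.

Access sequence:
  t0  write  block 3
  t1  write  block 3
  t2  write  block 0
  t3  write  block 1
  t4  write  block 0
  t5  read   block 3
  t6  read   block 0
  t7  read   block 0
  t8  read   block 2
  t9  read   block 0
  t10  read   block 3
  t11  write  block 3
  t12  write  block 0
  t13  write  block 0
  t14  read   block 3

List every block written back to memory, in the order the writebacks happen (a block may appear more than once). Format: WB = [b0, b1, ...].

WB = [3, 1, 0]

0: W B3 -> L1 miss  d=D]
1: W B3 -> L1 hit  d=D]
2: W B0 -> L0 miss  d=D]
3: W B1 -> L1 miss wb->B3  d=D]
4: W B0 -> L0 hit  d=D]
5: R B3 -> L1 miss wb->B1  d=-]
6: R B0 -> L0 hit  d=D]
7: R B0 -> L0 hit  d=D]
8: R B2 -> L0 miss wb->B0  d=-]
9: R B0 -> L0 miss  d=-]
10: R B3 -> L1 hit  d=-]
11: W B3 -> L1 hit  d=D]
12: W B0 -> L0 hit  d=D]
13: W B0 -> L0 hit  d=D]
14: R B3 -> L1 hit  d=D]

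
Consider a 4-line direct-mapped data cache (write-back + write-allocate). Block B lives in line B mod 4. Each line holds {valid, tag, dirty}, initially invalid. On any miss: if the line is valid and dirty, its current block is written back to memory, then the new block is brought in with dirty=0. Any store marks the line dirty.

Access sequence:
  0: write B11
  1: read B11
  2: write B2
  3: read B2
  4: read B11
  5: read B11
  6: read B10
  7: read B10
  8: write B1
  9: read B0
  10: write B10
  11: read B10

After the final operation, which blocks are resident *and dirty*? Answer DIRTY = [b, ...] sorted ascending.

DIRTY = [1, 10, 11]

0: W B11 → L3 miss [D]
1: R B11 → L3 hit [D]
2: W B2 → L2 miss [D]
3: R B2 → L2 hit [D]
4: R B11 → L3 hit [D]
5: R B11 → L3 hit [D]
6: R B10 → L2 miss wb→B2 [-]
7: R B10 → L2 hit [-]
8: W B1 → L1 miss [D]
9: R B0 → L0 miss [-]
10: W B10 → L2 hit [D]
11: R B10 → L2 hit [D]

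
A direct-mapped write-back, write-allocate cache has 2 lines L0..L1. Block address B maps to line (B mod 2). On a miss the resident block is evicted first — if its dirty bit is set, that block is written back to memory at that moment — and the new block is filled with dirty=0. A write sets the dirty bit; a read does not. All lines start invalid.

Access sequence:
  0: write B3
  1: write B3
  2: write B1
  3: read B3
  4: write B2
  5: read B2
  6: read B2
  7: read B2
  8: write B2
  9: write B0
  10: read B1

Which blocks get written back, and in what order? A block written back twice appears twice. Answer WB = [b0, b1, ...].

WB = [3, 1, 2]

  0 | W B3 → L1 miss [D]
  1 | W B3 → L1 hit [D]
  2 | W B1 → L1 miss wb→B3 [D]
  3 | R B3 → L1 miss wb→B1 [-]
  4 | W B2 → L0 miss [D]
  5 | R B2 → L0 hit [D]
  6 | R B2 → L0 hit [D]
  7 | R B2 → L0 hit [D]
  8 | W B2 → L0 hit [D]
  9 | W B0 → L0 miss wb→B2 [D]
  10 | R B1 → L1 miss [-]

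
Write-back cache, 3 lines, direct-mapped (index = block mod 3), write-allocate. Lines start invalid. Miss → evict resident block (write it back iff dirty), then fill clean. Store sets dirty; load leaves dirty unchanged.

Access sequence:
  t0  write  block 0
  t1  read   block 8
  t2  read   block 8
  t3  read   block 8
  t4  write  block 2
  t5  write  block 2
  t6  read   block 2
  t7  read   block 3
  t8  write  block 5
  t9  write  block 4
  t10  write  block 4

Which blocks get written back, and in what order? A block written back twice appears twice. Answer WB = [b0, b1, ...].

  0 | W B0 → L0 miss [D]
  1 | R B8 → L2 miss [-]
  2 | R B8 → L2 hit [-]
  3 | R B8 → L2 hit [-]
  4 | W B2 → L2 miss [D]
  5 | W B2 → L2 hit [D]
  6 | R B2 → L2 hit [D]
  7 | R B3 → L0 miss wb→B0 [-]
  8 | W B5 → L2 miss wb→B2 [D]
  9 | W B4 → L1 miss [D]
  10 | W B4 → L1 hit [D]

WB = [0, 2]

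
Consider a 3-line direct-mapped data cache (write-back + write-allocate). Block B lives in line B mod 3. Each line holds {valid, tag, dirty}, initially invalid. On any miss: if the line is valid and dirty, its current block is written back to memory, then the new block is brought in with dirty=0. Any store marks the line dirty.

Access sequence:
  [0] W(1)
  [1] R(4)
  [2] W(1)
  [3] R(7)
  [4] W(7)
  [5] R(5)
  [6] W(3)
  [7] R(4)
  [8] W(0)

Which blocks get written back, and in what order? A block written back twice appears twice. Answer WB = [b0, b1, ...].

WB = [1, 1, 7, 3]

  0 | W B1 → L1 miss [D]
  1 | R B4 → L1 miss wb→B1 [-]
  2 | W B1 → L1 miss [D]
  3 | R B7 → L1 miss wb→B1 [-]
  4 | W B7 → L1 hit [D]
  5 | R B5 → L2 miss [-]
  6 | W B3 → L0 miss [D]
  7 | R B4 → L1 miss wb→B7 [-]
  8 | W B0 → L0 miss wb→B3 [D]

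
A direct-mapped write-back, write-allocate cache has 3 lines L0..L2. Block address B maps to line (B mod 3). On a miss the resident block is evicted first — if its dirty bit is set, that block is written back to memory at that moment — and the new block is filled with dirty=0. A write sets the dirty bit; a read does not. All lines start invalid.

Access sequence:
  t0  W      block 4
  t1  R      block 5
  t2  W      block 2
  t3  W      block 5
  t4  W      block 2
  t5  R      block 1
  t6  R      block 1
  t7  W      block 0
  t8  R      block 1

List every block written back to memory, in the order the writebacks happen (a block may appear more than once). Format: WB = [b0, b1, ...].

WB = [2, 5, 4]

0: W B4 -> L1 miss  d=D]
1: R B5 -> L2 miss  d=-]
2: W B2 -> L2 miss  d=D]
3: W B5 -> L2 miss wb->B2  d=D]
4: W B2 -> L2 miss wb->B5  d=D]
5: R B1 -> L1 miss wb->B4  d=-]
6: R B1 -> L1 hit  d=-]
7: W B0 -> L0 miss  d=D]
8: R B1 -> L1 hit  d=-]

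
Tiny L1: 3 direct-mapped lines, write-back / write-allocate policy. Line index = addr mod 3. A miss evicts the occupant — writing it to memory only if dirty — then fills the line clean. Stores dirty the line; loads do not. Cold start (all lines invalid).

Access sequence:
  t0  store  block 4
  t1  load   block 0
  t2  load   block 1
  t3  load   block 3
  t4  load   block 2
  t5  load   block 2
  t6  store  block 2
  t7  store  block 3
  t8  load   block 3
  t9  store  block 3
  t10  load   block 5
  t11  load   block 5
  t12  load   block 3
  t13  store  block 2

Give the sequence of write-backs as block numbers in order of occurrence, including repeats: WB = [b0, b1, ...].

  0 | W B4 → L1 miss [D]
  1 | R B0 → L0 miss [-]
  2 | R B1 → L1 miss wb→B4 [-]
  3 | R B3 → L0 miss [-]
  4 | R B2 → L2 miss [-]
  5 | R B2 → L2 hit [-]
  6 | W B2 → L2 hit [D]
  7 | W B3 → L0 hit [D]
  8 | R B3 → L0 hit [D]
  9 | W B3 → L0 hit [D]
  10 | R B5 → L2 miss wb→B2 [-]
  11 | R B5 → L2 hit [-]
  12 | R B3 → L0 hit [D]
  13 | W B2 → L2 miss [D]

WB = [4, 2]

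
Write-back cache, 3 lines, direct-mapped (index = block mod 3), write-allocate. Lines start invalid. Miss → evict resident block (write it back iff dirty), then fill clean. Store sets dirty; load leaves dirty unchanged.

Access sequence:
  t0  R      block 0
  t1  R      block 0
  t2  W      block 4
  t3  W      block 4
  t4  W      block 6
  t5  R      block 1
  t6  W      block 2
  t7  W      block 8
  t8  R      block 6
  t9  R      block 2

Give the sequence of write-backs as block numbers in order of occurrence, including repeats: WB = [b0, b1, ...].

WB = [4, 2, 8]

0: R B0 → L0 miss [-]
1: R B0 → L0 hit [-]
2: W B4 → L1 miss [D]
3: W B4 → L1 hit [D]
4: W B6 → L0 miss [D]
5: R B1 → L1 miss wb→B4 [-]
6: W B2 → L2 miss [D]
7: W B8 → L2 miss wb→B2 [D]
8: R B6 → L0 hit [D]
9: R B2 → L2 miss wb→B8 [-]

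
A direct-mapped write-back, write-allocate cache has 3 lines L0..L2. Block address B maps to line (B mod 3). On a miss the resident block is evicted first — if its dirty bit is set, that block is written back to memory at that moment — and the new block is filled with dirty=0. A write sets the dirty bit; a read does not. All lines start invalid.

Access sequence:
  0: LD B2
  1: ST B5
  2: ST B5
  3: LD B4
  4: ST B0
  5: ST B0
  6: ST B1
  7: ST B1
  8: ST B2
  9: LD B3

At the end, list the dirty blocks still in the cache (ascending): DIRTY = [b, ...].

DIRTY = [1, 2]

0: R B2 → L2 miss [-]
1: W B5 → L2 miss [D]
2: W B5 → L2 hit [D]
3: R B4 → L1 miss [-]
4: W B0 → L0 miss [D]
5: W B0 → L0 hit [D]
6: W B1 → L1 miss [D]
7: W B1 → L1 hit [D]
8: W B2 → L2 miss wb→B5 [D]
9: R B3 → L0 miss wb→B0 [-]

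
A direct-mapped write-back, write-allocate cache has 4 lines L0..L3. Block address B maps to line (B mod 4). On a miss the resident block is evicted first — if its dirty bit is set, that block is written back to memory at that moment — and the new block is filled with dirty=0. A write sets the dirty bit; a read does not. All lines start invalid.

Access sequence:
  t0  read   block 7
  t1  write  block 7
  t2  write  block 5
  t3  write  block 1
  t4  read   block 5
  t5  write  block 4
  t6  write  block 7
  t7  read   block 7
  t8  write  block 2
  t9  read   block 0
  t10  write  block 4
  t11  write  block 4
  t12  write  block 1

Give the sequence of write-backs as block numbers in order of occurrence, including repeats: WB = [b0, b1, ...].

WB = [5, 1, 4]

0: R B7 → L3 miss [-]
1: W B7 → L3 hit [D]
2: W B5 → L1 miss [D]
3: W B1 → L1 miss wb→B5 [D]
4: R B5 → L1 miss wb→B1 [-]
5: W B4 → L0 miss [D]
6: W B7 → L3 hit [D]
7: R B7 → L3 hit [D]
8: W B2 → L2 miss [D]
9: R B0 → L0 miss wb→B4 [-]
10: W B4 → L0 miss [D]
11: W B4 → L0 hit [D]
12: W B1 → L1 miss [D]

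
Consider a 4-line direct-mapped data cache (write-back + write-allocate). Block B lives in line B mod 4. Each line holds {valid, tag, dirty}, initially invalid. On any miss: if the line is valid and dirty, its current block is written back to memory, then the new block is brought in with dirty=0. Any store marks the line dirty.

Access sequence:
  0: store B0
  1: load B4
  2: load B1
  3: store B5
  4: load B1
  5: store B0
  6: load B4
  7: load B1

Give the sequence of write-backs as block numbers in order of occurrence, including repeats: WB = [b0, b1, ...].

  0 | W B0 → L0 miss [D]
  1 | R B4 → L0 miss wb→B0 [-]
  2 | R B1 → L1 miss [-]
  3 | W B5 → L1 miss [D]
  4 | R B1 → L1 miss wb→B5 [-]
  5 | W B0 → L0 miss [D]
  6 | R B4 → L0 miss wb→B0 [-]
  7 | R B1 → L1 hit [-]

WB = [0, 5, 0]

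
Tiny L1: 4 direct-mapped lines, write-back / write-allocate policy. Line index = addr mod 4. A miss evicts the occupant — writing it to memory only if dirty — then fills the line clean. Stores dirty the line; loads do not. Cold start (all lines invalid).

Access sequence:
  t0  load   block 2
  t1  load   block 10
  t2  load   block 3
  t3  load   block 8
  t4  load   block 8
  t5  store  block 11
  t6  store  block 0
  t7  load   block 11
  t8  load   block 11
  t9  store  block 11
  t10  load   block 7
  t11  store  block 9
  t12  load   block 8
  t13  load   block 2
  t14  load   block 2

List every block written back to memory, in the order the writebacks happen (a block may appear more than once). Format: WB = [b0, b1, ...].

0: R B2 -> L2 miss  d=-]
1: R B10 -> L2 miss  d=-]
2: R B3 -> L3 miss  d=-]
3: R B8 -> L0 miss  d=-]
4: R B8 -> L0 hit  d=-]
5: W B11 -> L3 miss  d=D]
6: W B0 -> L0 miss  d=D]
7: R B11 -> L3 hit  d=D]
8: R B11 -> L3 hit  d=D]
9: W B11 -> L3 hit  d=D]
10: R B7 -> L3 miss wb->B11  d=-]
11: W B9 -> L1 miss  d=D]
12: R B8 -> L0 miss wb->B0  d=-]
13: R B2 -> L2 miss  d=-]
14: R B2 -> L2 hit  d=-]

WB = [11, 0]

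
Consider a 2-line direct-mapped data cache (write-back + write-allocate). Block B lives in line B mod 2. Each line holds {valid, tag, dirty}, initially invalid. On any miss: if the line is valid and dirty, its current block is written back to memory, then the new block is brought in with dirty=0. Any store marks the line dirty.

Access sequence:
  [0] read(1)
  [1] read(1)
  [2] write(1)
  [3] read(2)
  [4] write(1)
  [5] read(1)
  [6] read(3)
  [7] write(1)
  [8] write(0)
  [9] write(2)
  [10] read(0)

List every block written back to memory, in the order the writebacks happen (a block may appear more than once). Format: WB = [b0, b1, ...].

0: R B1 -> L1 miss  d=-]
1: R B1 -> L1 hit  d=-]
2: W B1 -> L1 hit  d=D]
3: R B2 -> L0 miss  d=-]
4: W B1 -> L1 hit  d=D]
5: R B1 -> L1 hit  d=D]
6: R B3 -> L1 miss wb->B1  d=-]
7: W B1 -> L1 miss  d=D]
8: W B0 -> L0 miss  d=D]
9: W B2 -> L0 miss wb->B0  d=D]
10: R B0 -> L0 miss wb->B2  d=-]

WB = [1, 0, 2]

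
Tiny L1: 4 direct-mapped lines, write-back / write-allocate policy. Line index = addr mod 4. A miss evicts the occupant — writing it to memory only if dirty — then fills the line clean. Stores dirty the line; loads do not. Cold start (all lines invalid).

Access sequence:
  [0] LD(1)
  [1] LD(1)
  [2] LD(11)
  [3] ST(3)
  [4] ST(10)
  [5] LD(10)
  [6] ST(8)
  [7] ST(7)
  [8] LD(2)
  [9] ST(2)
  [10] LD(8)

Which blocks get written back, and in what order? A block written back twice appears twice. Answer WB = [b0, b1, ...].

WB = [3, 10]

  0 | R B1 → L1 miss [-]
  1 | R B1 → L1 hit [-]
  2 | R B11 → L3 miss [-]
  3 | W B3 → L3 miss [D]
  4 | W B10 → L2 miss [D]
  5 | R B10 → L2 hit [D]
  6 | W B8 → L0 miss [D]
  7 | W B7 → L3 miss wb→B3 [D]
  8 | R B2 → L2 miss wb→B10 [-]
  9 | W B2 → L2 hit [D]
  10 | R B8 → L0 hit [D]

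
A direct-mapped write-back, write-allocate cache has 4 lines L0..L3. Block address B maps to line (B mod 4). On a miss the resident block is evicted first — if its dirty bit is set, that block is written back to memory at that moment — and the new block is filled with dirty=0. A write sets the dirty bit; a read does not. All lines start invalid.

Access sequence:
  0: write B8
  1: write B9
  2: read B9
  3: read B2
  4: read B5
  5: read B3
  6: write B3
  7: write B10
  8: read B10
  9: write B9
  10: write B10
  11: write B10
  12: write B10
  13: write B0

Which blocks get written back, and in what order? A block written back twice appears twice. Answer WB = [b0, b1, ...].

WB = [9, 8]

  0 | W B8 → L0 miss [D]
  1 | W B9 → L1 miss [D]
  2 | R B9 → L1 hit [D]
  3 | R B2 → L2 miss [-]
  4 | R B5 → L1 miss wb→B9 [-]
  5 | R B3 → L3 miss [-]
  6 | W B3 → L3 hit [D]
  7 | W B10 → L2 miss [D]
  8 | R B10 → L2 hit [D]
  9 | W B9 → L1 miss [D]
  10 | W B10 → L2 hit [D]
  11 | W B10 → L2 hit [D]
  12 | W B10 → L2 hit [D]
  13 | W B0 → L0 miss wb→B8 [D]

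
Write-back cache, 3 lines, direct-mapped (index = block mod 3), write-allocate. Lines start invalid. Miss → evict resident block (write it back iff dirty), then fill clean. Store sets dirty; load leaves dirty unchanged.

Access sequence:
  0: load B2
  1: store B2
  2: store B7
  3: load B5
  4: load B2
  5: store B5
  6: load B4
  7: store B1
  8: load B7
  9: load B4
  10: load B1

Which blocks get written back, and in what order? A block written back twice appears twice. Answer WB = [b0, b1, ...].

WB = [2, 7, 1]

0: R B2 → L2 miss [-]
1: W B2 → L2 hit [D]
2: W B7 → L1 miss [D]
3: R B5 → L2 miss wb→B2 [-]
4: R B2 → L2 miss [-]
5: W B5 → L2 miss [D]
6: R B4 → L1 miss wb→B7 [-]
7: W B1 → L1 miss [D]
8: R B7 → L1 miss wb→B1 [-]
9: R B4 → L1 miss [-]
10: R B1 → L1 miss [-]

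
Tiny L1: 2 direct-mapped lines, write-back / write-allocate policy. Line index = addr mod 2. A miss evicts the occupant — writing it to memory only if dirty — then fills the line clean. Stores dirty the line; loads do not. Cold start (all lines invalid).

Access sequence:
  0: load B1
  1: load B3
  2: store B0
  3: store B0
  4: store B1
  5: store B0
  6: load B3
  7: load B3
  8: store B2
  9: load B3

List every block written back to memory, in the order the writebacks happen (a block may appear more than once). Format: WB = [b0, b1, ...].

0: R B1 -> L1 miss  d=-]
1: R B3 -> L1 miss  d=-]
2: W B0 -> L0 miss  d=D]
3: W B0 -> L0 hit  d=D]
4: W B1 -> L1 miss  d=D]
5: W B0 -> L0 hit  d=D]
6: R B3 -> L1 miss wb->B1  d=-]
7: R B3 -> L1 hit  d=-]
8: W B2 -> L0 miss wb->B0  d=D]
9: R B3 -> L1 hit  d=-]

WB = [1, 0]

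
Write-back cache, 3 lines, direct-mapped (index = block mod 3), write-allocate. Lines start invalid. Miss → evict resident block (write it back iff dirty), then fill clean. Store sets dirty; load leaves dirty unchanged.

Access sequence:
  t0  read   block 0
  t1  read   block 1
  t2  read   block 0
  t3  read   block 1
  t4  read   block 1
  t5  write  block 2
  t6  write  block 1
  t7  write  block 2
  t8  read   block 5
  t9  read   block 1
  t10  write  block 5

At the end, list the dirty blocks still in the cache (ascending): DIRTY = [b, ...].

DIRTY = [1, 5]

  0 | R B0 → L0 miss [-]
  1 | R B1 → L1 miss [-]
  2 | R B0 → L0 hit [-]
  3 | R B1 → L1 hit [-]
  4 | R B1 → L1 hit [-]
  5 | W B2 → L2 miss [D]
  6 | W B1 → L1 hit [D]
  7 | W B2 → L2 hit [D]
  8 | R B5 → L2 miss wb→B2 [-]
  9 | R B1 → L1 hit [D]
  10 | W B5 → L2 hit [D]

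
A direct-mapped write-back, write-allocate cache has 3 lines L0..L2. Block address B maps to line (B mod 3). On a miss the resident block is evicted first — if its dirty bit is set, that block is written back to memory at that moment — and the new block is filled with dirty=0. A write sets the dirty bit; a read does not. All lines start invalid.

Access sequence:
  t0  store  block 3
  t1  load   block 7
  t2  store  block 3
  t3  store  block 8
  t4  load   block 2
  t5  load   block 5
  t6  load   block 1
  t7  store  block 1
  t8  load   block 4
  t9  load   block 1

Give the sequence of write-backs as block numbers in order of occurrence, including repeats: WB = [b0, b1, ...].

WB = [8, 1]

0: W B3 -> L0 miss  d=D]
1: R B7 -> L1 miss  d=-]
2: W B3 -> L0 hit  d=D]
3: W B8 -> L2 miss  d=D]
4: R B2 -> L2 miss wb->B8  d=-]
5: R B5 -> L2 miss  d=-]
6: R B1 -> L1 miss  d=-]
7: W B1 -> L1 hit  d=D]
8: R B4 -> L1 miss wb->B1  d=-]
9: R B1 -> L1 miss  d=-]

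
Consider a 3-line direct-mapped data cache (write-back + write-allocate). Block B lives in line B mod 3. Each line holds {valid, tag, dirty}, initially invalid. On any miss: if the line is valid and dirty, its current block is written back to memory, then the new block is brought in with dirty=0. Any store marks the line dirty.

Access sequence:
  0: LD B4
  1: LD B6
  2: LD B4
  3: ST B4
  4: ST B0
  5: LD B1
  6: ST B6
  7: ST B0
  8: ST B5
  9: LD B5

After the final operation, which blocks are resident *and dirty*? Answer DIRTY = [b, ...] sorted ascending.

  0 | R B4 → L1 miss [-]
  1 | R B6 → L0 miss [-]
  2 | R B4 → L1 hit [-]
  3 | W B4 → L1 hit [D]
  4 | W B0 → L0 miss [D]
  5 | R B1 → L1 miss wb→B4 [-]
  6 | W B6 → L0 miss wb→B0 [D]
  7 | W B0 → L0 miss wb→B6 [D]
  8 | W B5 → L2 miss [D]
  9 | R B5 → L2 hit [D]

DIRTY = [0, 5]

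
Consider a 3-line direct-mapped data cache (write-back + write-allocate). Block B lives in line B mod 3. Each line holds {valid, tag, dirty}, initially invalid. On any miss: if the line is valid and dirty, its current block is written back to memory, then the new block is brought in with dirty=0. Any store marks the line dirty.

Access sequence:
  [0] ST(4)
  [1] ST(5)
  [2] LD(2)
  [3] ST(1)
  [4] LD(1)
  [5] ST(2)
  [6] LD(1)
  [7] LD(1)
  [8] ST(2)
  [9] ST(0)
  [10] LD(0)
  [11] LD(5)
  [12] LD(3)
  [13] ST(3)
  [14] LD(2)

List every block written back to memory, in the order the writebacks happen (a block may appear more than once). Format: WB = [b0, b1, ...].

  0 | W B4 → L1 miss [D]
  1 | W B5 → L2 miss [D]
  2 | R B2 → L2 miss wb→B5 [-]
  3 | W B1 → L1 miss wb→B4 [D]
  4 | R B1 → L1 hit [D]
  5 | W B2 → L2 hit [D]
  6 | R B1 → L1 hit [D]
  7 | R B1 → L1 hit [D]
  8 | W B2 → L2 hit [D]
  9 | W B0 → L0 miss [D]
  10 | R B0 → L0 hit [D]
  11 | R B5 → L2 miss wb→B2 [-]
  12 | R B3 → L0 miss wb→B0 [-]
  13 | W B3 → L0 hit [D]
  14 | R B2 → L2 miss [-]

WB = [5, 4, 2, 0]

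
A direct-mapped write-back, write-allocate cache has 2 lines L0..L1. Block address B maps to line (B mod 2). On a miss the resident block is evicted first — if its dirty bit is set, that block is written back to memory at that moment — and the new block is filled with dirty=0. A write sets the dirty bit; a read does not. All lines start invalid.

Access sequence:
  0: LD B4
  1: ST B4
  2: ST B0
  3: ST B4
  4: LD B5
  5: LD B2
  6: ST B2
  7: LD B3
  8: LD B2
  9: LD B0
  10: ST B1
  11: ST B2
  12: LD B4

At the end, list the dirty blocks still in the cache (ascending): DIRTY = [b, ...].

  0 | R B4 → L0 miss [-]
  1 | W B4 → L0 hit [D]
  2 | W B0 → L0 miss wb→B4 [D]
  3 | W B4 → L0 miss wb→B0 [D]
  4 | R B5 → L1 miss [-]
  5 | R B2 → L0 miss wb→B4 [-]
  6 | W B2 → L0 hit [D]
  7 | R B3 → L1 miss [-]
  8 | R B2 → L0 hit [D]
  9 | R B0 → L0 miss wb→B2 [-]
  10 | W B1 → L1 miss [D]
  11 | W B2 → L0 miss [D]
  12 | R B4 → L0 miss wb→B2 [-]

DIRTY = [1]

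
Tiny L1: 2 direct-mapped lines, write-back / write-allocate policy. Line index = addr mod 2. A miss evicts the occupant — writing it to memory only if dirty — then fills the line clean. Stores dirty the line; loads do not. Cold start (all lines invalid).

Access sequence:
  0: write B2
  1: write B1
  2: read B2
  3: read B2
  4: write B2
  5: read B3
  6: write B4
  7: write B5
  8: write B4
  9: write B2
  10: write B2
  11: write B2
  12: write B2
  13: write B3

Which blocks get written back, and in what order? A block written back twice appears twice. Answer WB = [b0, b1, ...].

  0 | W B2 → L0 miss [D]
  1 | W B1 → L1 miss [D]
  2 | R B2 → L0 hit [D]
  3 | R B2 → L0 hit [D]
  4 | W B2 → L0 hit [D]
  5 | R B3 → L1 miss wb→B1 [-]
  6 | W B4 → L0 miss wb→B2 [D]
  7 | W B5 → L1 miss [D]
  8 | W B4 → L0 hit [D]
  9 | W B2 → L0 miss wb→B4 [D]
  10 | W B2 → L0 hit [D]
  11 | W B2 → L0 hit [D]
  12 | W B2 → L0 hit [D]
  13 | W B3 → L1 miss wb→B5 [D]

WB = [1, 2, 4, 5]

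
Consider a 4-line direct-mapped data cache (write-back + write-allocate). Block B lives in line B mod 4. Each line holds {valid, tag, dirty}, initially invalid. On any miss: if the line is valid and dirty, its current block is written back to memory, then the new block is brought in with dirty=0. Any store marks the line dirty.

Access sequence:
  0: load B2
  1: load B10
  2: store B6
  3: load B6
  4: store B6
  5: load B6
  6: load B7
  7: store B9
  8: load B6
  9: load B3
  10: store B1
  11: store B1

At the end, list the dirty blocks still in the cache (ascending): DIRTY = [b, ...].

DIRTY = [1, 6]

0: R B2 -> L2 miss  d=-]
1: R B10 -> L2 miss  d=-]
2: W B6 -> L2 miss  d=D]
3: R B6 -> L2 hit  d=D]
4: W B6 -> L2 hit  d=D]
5: R B6 -> L2 hit  d=D]
6: R B7 -> L3 miss  d=-]
7: W B9 -> L1 miss  d=D]
8: R B6 -> L2 hit  d=D]
9: R B3 -> L3 miss  d=-]
10: W B1 -> L1 miss wb->B9  d=D]
11: W B1 -> L1 hit  d=D]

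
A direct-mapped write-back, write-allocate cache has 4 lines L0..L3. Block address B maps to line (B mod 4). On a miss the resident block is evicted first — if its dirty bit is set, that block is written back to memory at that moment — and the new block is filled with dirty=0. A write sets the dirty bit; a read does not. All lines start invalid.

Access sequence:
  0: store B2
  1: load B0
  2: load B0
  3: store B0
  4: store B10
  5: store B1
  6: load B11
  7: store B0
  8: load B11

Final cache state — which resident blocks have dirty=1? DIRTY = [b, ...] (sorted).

DIRTY = [0, 1, 10]

  0 | W B2 → L2 miss [D]
  1 | R B0 → L0 miss [-]
  2 | R B0 → L0 hit [-]
  3 | W B0 → L0 hit [D]
  4 | W B10 → L2 miss wb→B2 [D]
  5 | W B1 → L1 miss [D]
  6 | R B11 → L3 miss [-]
  7 | W B0 → L0 hit [D]
  8 | R B11 → L3 hit [-]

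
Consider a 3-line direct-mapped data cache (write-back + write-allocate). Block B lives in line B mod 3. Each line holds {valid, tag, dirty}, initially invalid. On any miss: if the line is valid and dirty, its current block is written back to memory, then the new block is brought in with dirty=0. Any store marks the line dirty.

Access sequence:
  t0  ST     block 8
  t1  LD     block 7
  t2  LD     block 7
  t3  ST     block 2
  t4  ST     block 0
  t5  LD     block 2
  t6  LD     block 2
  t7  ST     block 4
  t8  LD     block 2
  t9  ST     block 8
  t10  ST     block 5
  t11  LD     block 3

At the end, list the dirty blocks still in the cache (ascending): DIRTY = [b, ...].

  0 | W B8 → L2 miss [D]
  1 | R B7 → L1 miss [-]
  2 | R B7 → L1 hit [-]
  3 | W B2 → L2 miss wb→B8 [D]
  4 | W B0 → L0 miss [D]
  5 | R B2 → L2 hit [D]
  6 | R B2 → L2 hit [D]
  7 | W B4 → L1 miss [D]
  8 | R B2 → L2 hit [D]
  9 | W B8 → L2 miss wb→B2 [D]
  10 | W B5 → L2 miss wb→B8 [D]
  11 | R B3 → L0 miss wb→B0 [-]

DIRTY = [4, 5]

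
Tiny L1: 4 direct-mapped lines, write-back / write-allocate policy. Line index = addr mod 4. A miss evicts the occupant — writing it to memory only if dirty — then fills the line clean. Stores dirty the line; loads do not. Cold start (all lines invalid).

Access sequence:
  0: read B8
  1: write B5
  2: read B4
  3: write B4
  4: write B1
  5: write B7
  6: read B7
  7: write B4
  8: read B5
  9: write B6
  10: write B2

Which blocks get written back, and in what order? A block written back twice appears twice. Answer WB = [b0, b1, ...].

WB = [5, 1, 6]

0: R B8 -> L0 miss  d=-]
1: W B5 -> L1 miss  d=D]
2: R B4 -> L0 miss  d=-]
3: W B4 -> L0 hit  d=D]
4: W B1 -> L1 miss wb->B5  d=D]
5: W B7 -> L3 miss  d=D]
6: R B7 -> L3 hit  d=D]
7: W B4 -> L0 hit  d=D]
8: R B5 -> L1 miss wb->B1  d=-]
9: W B6 -> L2 miss  d=D]
10: W B2 -> L2 miss wb->B6  d=D]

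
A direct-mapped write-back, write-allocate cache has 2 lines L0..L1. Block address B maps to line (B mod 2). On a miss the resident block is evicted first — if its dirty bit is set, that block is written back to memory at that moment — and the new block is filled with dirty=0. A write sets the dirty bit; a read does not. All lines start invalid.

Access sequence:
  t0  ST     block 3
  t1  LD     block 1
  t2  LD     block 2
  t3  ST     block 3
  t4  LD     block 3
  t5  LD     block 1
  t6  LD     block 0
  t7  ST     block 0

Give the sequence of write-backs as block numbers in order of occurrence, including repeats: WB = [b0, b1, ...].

WB = [3, 3]

0: W B3 → L1 miss [D]
1: R B1 → L1 miss wb→B3 [-]
2: R B2 → L0 miss [-]
3: W B3 → L1 miss [D]
4: R B3 → L1 hit [D]
5: R B1 → L1 miss wb→B3 [-]
6: R B0 → L0 miss [-]
7: W B0 → L0 hit [D]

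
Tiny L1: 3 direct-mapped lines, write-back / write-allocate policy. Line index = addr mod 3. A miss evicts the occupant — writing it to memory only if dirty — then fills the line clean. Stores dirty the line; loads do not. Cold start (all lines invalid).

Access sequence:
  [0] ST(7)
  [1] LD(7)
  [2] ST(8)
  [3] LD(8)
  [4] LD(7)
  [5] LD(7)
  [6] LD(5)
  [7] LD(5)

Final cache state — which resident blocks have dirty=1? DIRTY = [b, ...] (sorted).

0: W B7 -> L1 miss  d=D]
1: R B7 -> L1 hit  d=D]
2: W B8 -> L2 miss  d=D]
3: R B8 -> L2 hit  d=D]
4: R B7 -> L1 hit  d=D]
5: R B7 -> L1 hit  d=D]
6: R B5 -> L2 miss wb->B8  d=-]
7: R B5 -> L2 hit  d=-]

DIRTY = [7]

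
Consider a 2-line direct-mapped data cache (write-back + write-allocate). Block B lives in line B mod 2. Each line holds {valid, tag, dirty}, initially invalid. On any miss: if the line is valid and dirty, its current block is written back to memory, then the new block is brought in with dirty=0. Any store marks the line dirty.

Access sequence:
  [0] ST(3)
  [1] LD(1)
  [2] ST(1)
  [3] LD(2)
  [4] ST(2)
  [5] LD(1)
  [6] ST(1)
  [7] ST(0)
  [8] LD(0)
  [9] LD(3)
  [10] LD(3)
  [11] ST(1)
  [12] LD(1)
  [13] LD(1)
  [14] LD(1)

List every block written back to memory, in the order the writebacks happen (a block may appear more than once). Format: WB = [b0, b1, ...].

WB = [3, 2, 1]

0: W B3 → L1 miss [D]
1: R B1 → L1 miss wb→B3 [-]
2: W B1 → L1 hit [D]
3: R B2 → L0 miss [-]
4: W B2 → L0 hit [D]
5: R B1 → L1 hit [D]
6: W B1 → L1 hit [D]
7: W B0 → L0 miss wb→B2 [D]
8: R B0 → L0 hit [D]
9: R B3 → L1 miss wb→B1 [-]
10: R B3 → L1 hit [-]
11: W B1 → L1 miss [D]
12: R B1 → L1 hit [D]
13: R B1 → L1 hit [D]
14: R B1 → L1 hit [D]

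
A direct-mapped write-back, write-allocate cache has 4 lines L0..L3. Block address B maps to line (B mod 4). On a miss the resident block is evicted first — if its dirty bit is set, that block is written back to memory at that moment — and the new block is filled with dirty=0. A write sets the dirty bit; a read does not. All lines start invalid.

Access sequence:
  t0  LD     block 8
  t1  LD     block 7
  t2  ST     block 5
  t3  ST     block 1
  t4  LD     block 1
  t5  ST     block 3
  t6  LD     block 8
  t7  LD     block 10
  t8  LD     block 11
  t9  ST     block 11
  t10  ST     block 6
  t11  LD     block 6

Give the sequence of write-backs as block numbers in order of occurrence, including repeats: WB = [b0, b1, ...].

  0 | R B8 → L0 miss [-]
  1 | R B7 → L3 miss [-]
  2 | W B5 → L1 miss [D]
  3 | W B1 → L1 miss wb→B5 [D]
  4 | R B1 → L1 hit [D]
  5 | W B3 → L3 miss [D]
  6 | R B8 → L0 hit [-]
  7 | R B10 → L2 miss [-]
  8 | R B11 → L3 miss wb→B3 [-]
  9 | W B11 → L3 hit [D]
  10 | W B6 → L2 miss [D]
  11 | R B6 → L2 hit [D]

WB = [5, 3]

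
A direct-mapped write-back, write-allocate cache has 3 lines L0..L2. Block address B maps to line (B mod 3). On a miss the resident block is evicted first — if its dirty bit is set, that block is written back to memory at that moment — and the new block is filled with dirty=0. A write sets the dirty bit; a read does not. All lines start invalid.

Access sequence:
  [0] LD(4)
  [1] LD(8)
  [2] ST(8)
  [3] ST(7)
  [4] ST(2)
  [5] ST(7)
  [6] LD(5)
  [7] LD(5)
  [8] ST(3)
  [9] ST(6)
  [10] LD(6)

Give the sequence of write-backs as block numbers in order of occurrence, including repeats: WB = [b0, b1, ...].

WB = [8, 2, 3]

  0 | R B4 → L1 miss [-]
  1 | R B8 → L2 miss [-]
  2 | W B8 → L2 hit [D]
  3 | W B7 → L1 miss [D]
  4 | W B2 → L2 miss wb→B8 [D]
  5 | W B7 → L1 hit [D]
  6 | R B5 → L2 miss wb→B2 [-]
  7 | R B5 → L2 hit [-]
  8 | W B3 → L0 miss [D]
  9 | W B6 → L0 miss wb→B3 [D]
  10 | R B6 → L0 hit [D]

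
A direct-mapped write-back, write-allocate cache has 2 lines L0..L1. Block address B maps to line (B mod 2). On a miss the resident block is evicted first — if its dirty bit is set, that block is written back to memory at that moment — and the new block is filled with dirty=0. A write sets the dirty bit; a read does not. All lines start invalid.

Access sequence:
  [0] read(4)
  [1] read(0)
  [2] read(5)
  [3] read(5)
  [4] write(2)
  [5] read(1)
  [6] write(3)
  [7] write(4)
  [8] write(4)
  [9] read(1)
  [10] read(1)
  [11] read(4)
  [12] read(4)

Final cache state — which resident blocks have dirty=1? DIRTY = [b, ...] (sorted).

DIRTY = [4]

0: R B4 -> L0 miss  d=-]
1: R B0 -> L0 miss  d=-]
2: R B5 -> L1 miss  d=-]
3: R B5 -> L1 hit  d=-]
4: W B2 -> L0 miss  d=D]
5: R B1 -> L1 miss  d=-]
6: W B3 -> L1 miss  d=D]
7: W B4 -> L0 miss wb->B2  d=D]
8: W B4 -> L0 hit  d=D]
9: R B1 -> L1 miss wb->B3  d=-]
10: R B1 -> L1 hit  d=-]
11: R B4 -> L0 hit  d=D]
12: R B4 -> L0 hit  d=D]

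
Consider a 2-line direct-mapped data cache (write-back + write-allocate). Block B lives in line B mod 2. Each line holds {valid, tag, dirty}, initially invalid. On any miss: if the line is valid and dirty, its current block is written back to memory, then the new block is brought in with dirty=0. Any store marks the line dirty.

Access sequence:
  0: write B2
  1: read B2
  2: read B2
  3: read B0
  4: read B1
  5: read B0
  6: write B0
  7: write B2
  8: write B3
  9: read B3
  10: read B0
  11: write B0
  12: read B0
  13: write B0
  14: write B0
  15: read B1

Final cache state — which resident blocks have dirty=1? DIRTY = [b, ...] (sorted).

DIRTY = [0]

  0 | W B2 → L0 miss [D]
  1 | R B2 → L0 hit [D]
  2 | R B2 → L0 hit [D]
  3 | R B0 → L0 miss wb→B2 [-]
  4 | R B1 → L1 miss [-]
  5 | R B0 → L0 hit [-]
  6 | W B0 → L0 hit [D]
  7 | W B2 → L0 miss wb→B0 [D]
  8 | W B3 → L1 miss [D]
  9 | R B3 → L1 hit [D]
  10 | R B0 → L0 miss wb→B2 [-]
  11 | W B0 → L0 hit [D]
  12 | R B0 → L0 hit [D]
  13 | W B0 → L0 hit [D]
  14 | W B0 → L0 hit [D]
  15 | R B1 → L1 miss wb→B3 [-]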